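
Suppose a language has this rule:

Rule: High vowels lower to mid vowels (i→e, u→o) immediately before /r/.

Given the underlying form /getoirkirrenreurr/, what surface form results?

getoerkerrenreorr

/i/ is a high vowel immediately before /r/, so it lowers to [e].
/i/ is a high vowel immediately before /r/, so it lowers to [e].
/u/ is a high vowel immediately before /r/, so it lowers to [o].
Surface form: [getoerkerrenreorr].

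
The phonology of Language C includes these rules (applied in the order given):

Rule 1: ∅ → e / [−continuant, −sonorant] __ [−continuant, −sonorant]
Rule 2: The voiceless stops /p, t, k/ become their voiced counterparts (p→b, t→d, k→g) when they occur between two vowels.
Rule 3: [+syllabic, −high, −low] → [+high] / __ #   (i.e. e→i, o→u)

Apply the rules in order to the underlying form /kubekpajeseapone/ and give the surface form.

Rule 1 (stop-cluster e-epenthesis): /k/ and /p/ form a stop–stop cluster, so [e] is inserted between them. /kubekpajeseapone/ → kubekepajeseapone.
Rule 2 (intervocalic voicing): /k/ is a voiceless stop between vowels /e/ and /e/, so it voices to [g]. /p/ is a voiceless stop between vowels /e/ and /a/, so it voices to [b]. /p/ is a voiceless stop between vowels /a/ and /o/, so it voices to [b]. /kubekepajeseapone/ → kubegebajeseabone.
Rule 3 (final vowel raising): /e/ is a mid vowel in word-final position, so it raises to [i]. /kubegebajeseabone/ → kubegebajeseaboni.

kubegebajeseaboni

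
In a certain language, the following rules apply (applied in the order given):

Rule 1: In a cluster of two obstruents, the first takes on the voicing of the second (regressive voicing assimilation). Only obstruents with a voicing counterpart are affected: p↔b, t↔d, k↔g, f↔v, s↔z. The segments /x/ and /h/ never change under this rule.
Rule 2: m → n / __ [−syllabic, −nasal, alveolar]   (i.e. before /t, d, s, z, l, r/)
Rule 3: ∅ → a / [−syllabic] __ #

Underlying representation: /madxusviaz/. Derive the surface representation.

Rule 1 (regressive voicing assimilation): /d/ precedes the voiceless obstruent /x/, so it devoices to [t] by assimilation. /s/ precedes the voiced obstruent /v/, so it voices to [z] by assimilation. /madxusviaz/ → matxuzviaz.
Rule 2 (nasal place assimilation): no segment meets the environment; /matxuzviaz/ is unchanged.
Rule 3 (final a-epenthesis): the form ends in the consonant /z/, so [a] is inserted word-finally. /matxuzviaz/ → matxuzviaza.

matxuzviaza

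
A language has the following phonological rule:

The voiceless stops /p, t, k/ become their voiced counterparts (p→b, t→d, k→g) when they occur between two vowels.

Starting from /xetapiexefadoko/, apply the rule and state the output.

xedabiexefadogo

/t/ is a voiceless stop between vowels /e/ and /a/, so it voices to [d].
/p/ is a voiceless stop between vowels /a/ and /i/, so it voices to [b].
/k/ is a voiceless stop between vowels /o/ and /o/, so it voices to [g].
Surface form: [xedabiexefadogo].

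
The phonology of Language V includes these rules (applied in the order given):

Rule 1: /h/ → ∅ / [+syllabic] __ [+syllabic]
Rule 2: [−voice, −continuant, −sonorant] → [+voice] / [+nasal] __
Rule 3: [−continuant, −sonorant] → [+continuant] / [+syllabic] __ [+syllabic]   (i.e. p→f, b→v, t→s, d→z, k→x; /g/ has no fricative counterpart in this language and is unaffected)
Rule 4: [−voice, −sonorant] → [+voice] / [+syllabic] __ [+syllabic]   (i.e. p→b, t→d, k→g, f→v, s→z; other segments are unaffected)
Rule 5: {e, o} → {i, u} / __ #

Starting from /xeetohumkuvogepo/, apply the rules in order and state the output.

xeezoumguvogevu

Rule 1 (intervocalic h-deletion): /h/ occurs between vowels /o/ and /u/, so it deletes. /xeetohumkuvogepo/ → xeetoumkuvogepo.
Rule 2 (post-nasal voicing): /k/ is a voiceless stop immediately after the nasal /m/, so it voices to [g]. /xeetoumkuvogepo/ → xeetoumguvogepo.
Rule 3 (intervocalic spirantization): /t/ is a stop between vowels /e/ and /o/, so it spirantizes to the fricative [s]. /p/ is a stop between vowels /e/ and /o/, so it spirantizes to the fricative [f]. /xeetoumguvogepo/ → xeesoumguvogefo.
Rule 4 (intervocalic voicing): /s/ is a voiceless obstruent between vowels /e/ and /o/, so it voices to [z]. /f/ is a voiceless obstruent between vowels /e/ and /o/, so it voices to [v]. /xeesoumguvogefo/ → xeezoumguvogevo.
Rule 5 (final vowel raising): /o/ is a mid vowel in word-final position, so it raises to [u]. /xeezoumguvogevo/ → xeezoumguvogevu.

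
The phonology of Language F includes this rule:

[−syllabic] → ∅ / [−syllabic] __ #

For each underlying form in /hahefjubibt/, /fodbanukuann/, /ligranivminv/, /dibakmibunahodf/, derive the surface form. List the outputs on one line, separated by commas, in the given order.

hahefjubib, fodbanukuan, ligranivmin, dibakmibunahod

/hahefjubibt/: /t/ is the second consonant of a word-final cluster /bt/, so it deletes. → [hahefjubib].
/fodbanukuann/: /n/ is the second consonant of a word-final cluster /nn/, so it deletes. → [fodbanukuan].
/ligranivminv/: /v/ is the second consonant of a word-final cluster /nv/, so it deletes. → [ligranivmin].
/dibakmibunahodf/: /f/ is the second consonant of a word-final cluster /df/, so it deletes. → [dibakmibunahod].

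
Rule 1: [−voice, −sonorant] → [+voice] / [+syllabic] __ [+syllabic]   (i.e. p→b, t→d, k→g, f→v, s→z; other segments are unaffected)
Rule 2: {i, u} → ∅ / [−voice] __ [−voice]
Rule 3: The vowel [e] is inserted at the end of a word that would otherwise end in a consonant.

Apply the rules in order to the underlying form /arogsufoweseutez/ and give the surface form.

arogsuvowezeudeze

Rule 1 (intervocalic voicing): /f/ is a voiceless obstruent between vowels /u/ and /o/, so it voices to [v]. /s/ is a voiceless obstruent between vowels /e/ and /e/, so it voices to [z]. /t/ is a voiceless obstruent between vowels /u/ and /e/, so it voices to [d]. /arogsufoweseutez/ → arogsuvowezeudez.
Rule 2 (high vowel syncope): no segment meets the environment; /arogsuvowezeudez/ is unchanged.
Rule 3 (final e-epenthesis): the form ends in the consonant /z/, so [e] is inserted word-finally. /arogsuvowezeudez/ → arogsuvowezeudeze.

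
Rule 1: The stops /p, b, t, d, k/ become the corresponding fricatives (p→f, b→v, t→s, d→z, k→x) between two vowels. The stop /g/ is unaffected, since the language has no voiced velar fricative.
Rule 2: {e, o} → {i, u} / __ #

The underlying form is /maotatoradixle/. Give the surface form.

maosasorazixli

Rule 1 (intervocalic spirantization): /t/ is a stop between vowels /o/ and /a/, so it spirantizes to the fricative [s]. /t/ is a stop between vowels /a/ and /o/, so it spirantizes to the fricative [s]. /d/ is a stop between vowels /a/ and /i/, so it spirantizes to the fricative [z]. /maotatoradixle/ → maosasorazixle.
Rule 2 (final vowel raising): /e/ is a mid vowel in word-final position, so it raises to [i]. /maosasorazixle/ → maosasorazixli.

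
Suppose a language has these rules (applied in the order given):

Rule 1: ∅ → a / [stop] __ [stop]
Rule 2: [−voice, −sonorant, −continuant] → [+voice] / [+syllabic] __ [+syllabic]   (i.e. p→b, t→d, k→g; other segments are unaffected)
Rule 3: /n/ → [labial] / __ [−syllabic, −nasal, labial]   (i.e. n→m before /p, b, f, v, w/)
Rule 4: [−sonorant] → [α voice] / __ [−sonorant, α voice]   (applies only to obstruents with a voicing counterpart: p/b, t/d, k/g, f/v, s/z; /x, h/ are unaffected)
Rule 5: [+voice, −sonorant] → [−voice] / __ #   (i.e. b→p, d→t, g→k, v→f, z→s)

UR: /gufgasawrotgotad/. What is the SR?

guvgasawrodagodat

Rule 1 (stop-cluster a-epenthesis): /t/ and /g/ form a stop–stop cluster, so [a] is inserted between them. /gufgasawrotgotad/ → gufgasawrotagotad.
Rule 2 (intervocalic voicing): /t/ is a voiceless stop between vowels /o/ and /a/, so it voices to [d]. /t/ is a voiceless stop between vowels /o/ and /a/, so it voices to [d]. /gufgasawrotagotad/ → gufgasawrodagodad.
Rule 3 (nasal place assimilation): no segment meets the environment; /gufgasawrodagodad/ is unchanged.
Rule 4 (regressive voicing assimilation): /f/ precedes the voiced obstruent /g/, so it voices to [v] by assimilation. /gufgasawrodagodad/ → guvgasawrodagodad.
Rule 5 (final devoicing): /d/ is a voiced obstruent in word-final position, so it devoices to [t]. /guvgasawrodagodad/ → guvgasawrodagodat.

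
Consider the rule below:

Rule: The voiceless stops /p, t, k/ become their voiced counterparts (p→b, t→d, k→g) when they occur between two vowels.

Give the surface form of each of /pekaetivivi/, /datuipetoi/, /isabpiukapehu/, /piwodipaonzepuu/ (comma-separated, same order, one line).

/pekaetivivi/: /k/ is a voiceless stop between vowels /e/ and /a/, so it voices to [g]. /t/ is a voiceless stop between vowels /e/ and /i/, so it voices to [d]. → [pegaedivivi].
/datuipetoi/: /t/ is a voiceless stop between vowels /a/ and /u/, so it voices to [d]. /p/ is a voiceless stop between vowels /i/ and /e/, so it voices to [b]. /t/ is a voiceless stop between vowels /e/ and /o/, so it voices to [d]. → [daduibedoi].
/isabpiukapehu/: /k/ is a voiceless stop between vowels /u/ and /a/, so it voices to [g]. /p/ is a voiceless stop between vowels /a/ and /e/, so it voices to [b]. → [isabpiugabehu].
/piwodipaonzepuu/: /p/ is a voiceless stop between vowels /i/ and /a/, so it voices to [b]. /p/ is a voiceless stop between vowels /e/ and /u/, so it voices to [b]. → [piwodibaonzebuu].

pegaedivivi, daduibedoi, isabpiugabehu, piwodibaonzebuu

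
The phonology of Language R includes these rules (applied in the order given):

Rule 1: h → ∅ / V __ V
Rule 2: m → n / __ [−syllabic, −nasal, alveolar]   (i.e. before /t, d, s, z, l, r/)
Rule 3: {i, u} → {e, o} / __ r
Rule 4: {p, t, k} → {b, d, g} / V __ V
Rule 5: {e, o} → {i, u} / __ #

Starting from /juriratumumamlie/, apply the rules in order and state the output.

joreradumumanlii

Rule 1 (intervocalic h-deletion): no segment meets the environment; /juriratumumamlie/ is unchanged.
Rule 2 (nasal place assimilation): /m/ precedes the alveolar consonant /l/, so it assimilates in place to [n]. /juriratumumamlie/ → juriratumumanlie.
Rule 3 (pre-rhotic lowering): /u/ is a high vowel immediately before /r/, so it lowers to [o]. /i/ is a high vowel immediately before /r/, so it lowers to [e]. /juriratumumanlie/ → joreratumumanlie.
Rule 4 (intervocalic voicing): /t/ is a voiceless stop between vowels /a/ and /u/, so it voices to [d]. /joreratumumanlie/ → joreradumumanlie.
Rule 5 (final vowel raising): /e/ is a mid vowel in word-final position, so it raises to [i]. /joreradumumanlie/ → joreradumumanlii.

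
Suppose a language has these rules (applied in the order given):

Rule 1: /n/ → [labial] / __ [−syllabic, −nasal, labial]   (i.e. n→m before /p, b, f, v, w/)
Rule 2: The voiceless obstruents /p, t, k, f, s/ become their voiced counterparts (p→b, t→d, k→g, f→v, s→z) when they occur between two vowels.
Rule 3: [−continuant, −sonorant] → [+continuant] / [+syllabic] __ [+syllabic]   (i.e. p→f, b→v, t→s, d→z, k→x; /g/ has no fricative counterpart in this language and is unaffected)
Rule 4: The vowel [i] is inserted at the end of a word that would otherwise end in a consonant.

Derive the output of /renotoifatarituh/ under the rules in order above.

Rule 1 (nasal place assimilation): no segment meets the environment; /renotoifatarituh/ is unchanged.
Rule 2 (intervocalic voicing): /t/ is a voiceless obstruent between vowels /o/ and /o/, so it voices to [d]. /f/ is a voiceless obstruent between vowels /i/ and /a/, so it voices to [v]. /t/ is a voiceless obstruent between vowels /a/ and /a/, so it voices to [d]. /t/ is a voiceless obstruent between vowels /i/ and /u/, so it voices to [d]. /renotoifatarituh/ → renodoivadariduh.
Rule 3 (intervocalic spirantization): /d/ is a stop between vowels /o/ and /o/, so it spirantizes to the fricative [z]. /d/ is a stop between vowels /a/ and /a/, so it spirantizes to the fricative [z]. /d/ is a stop between vowels /i/ and /u/, so it spirantizes to the fricative [z]. /renodoivadariduh/ → renozoivazarizuh.
Rule 4 (final i-epenthesis): the form ends in the consonant /h/, so [i] is inserted word-finally. /renozoivazarizuh/ → renozoivazarizuhi.

renozoivazarizuhi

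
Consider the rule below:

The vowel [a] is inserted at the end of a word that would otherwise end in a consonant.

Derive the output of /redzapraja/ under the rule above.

No segment of /redzapraja/ meets the structural description of the rule, so the form surfaces unchanged.

redzapraja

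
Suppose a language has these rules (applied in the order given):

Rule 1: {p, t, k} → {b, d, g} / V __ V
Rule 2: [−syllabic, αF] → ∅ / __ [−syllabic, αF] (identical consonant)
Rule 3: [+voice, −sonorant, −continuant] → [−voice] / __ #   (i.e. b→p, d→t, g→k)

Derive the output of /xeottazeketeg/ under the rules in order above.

xeotazegedek

Rule 1 (intervocalic voicing): /k/ is a voiceless stop between vowels /e/ and /e/, so it voices to [g]. /t/ is a voiceless stop between vowels /e/ and /e/, so it voices to [d]. /xeottazeketeg/ → xeottazegedeg.
Rule 2 (degemination): /tt/ is a geminate; the first /t/ deletes. /xeottazegedeg/ → xeotazegedeg.
Rule 3 (final devoicing): /g/ is a voiced stop in word-final position, so it devoices to [k]. /xeotazegedeg/ → xeotazegedek.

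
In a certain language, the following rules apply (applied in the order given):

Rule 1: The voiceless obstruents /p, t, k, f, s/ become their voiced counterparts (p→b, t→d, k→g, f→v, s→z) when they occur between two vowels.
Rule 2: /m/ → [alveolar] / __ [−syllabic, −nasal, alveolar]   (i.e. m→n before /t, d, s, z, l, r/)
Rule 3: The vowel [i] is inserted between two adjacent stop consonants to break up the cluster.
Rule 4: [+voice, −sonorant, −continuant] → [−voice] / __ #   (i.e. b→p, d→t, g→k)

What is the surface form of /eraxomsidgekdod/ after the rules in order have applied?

eraxonsidigekidot

Rule 1 (intervocalic voicing): no segment meets the environment; /eraxomsidgekdod/ is unchanged.
Rule 2 (nasal place assimilation): /m/ precedes the alveolar consonant /s/, so it assimilates in place to [n]. /eraxomsidgekdod/ → eraxonsidgekdod.
Rule 3 (stop-cluster i-epenthesis): /d/ and /g/ form a stop–stop cluster, so [i] is inserted between them. /k/ and /d/ form a stop–stop cluster, so [i] is inserted between them. /eraxonsidgekdod/ → eraxonsidigekidod.
Rule 4 (final devoicing): /d/ is a voiced stop in word-final position, so it devoices to [t]. /eraxonsidigekidod/ → eraxonsidigekidot.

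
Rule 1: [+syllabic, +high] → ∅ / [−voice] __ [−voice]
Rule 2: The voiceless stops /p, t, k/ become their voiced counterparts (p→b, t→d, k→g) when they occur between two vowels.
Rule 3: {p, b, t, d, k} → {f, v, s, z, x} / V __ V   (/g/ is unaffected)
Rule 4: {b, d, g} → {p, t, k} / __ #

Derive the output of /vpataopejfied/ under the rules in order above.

Rule 1 (high vowel syncope): no segment meets the environment; /vpataopejfied/ is unchanged.
Rule 2 (intervocalic voicing): /t/ is a voiceless stop between vowels /a/ and /a/, so it voices to [d]. /p/ is a voiceless stop between vowels /o/ and /e/, so it voices to [b]. /vpataopejfied/ → vpadaobejfied.
Rule 3 (intervocalic spirantization): /d/ is a stop between vowels /a/ and /a/, so it spirantizes to the fricative [z]. /b/ is a stop between vowels /o/ and /e/, so it spirantizes to the fricative [v]. /vpadaobejfied/ → vpazaovejfied.
Rule 4 (final devoicing): /d/ is a voiced stop in word-final position, so it devoices to [t]. /vpazaovejfied/ → vpazaovejfiet.

vpazaovejfiet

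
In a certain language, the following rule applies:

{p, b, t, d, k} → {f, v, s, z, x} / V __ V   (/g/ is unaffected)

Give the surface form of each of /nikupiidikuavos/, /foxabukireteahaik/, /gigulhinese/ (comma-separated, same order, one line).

nixufiizixuavos, foxavuxireseahaik, gigulhinese

/nikupiidikuavos/: /k/ is a stop between vowels /i/ and /u/, so it spirantizes to the fricative [x]. /p/ is a stop between vowels /u/ and /i/, so it spirantizes to the fricative [f]. /d/ is a stop between vowels /i/ and /i/, so it spirantizes to the fricative [z]. /k/ is a stop between vowels /i/ and /u/, so it spirantizes to the fricative [x]. → [nixufiizixuavos].
/foxabukireteahaik/: /b/ is a stop between vowels /a/ and /u/, so it spirantizes to the fricative [v]. /k/ is a stop between vowels /u/ and /i/, so it spirantizes to the fricative [x]. /t/ is a stop between vowels /e/ and /e/, so it spirantizes to the fricative [s]. → [foxavuxireseahaik].
/gigulhinese/: the rule's environment is not met; surfaces unchanged as [gigulhinese].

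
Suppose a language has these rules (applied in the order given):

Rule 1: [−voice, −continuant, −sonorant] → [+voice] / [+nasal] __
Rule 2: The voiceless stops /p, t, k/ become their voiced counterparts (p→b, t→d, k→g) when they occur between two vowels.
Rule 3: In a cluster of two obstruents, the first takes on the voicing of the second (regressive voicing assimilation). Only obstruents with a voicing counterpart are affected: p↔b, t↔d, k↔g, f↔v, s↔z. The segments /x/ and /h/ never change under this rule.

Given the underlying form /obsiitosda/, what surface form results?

opsiidozda

Rule 1 (post-nasal voicing): no segment meets the environment; /obsiitosda/ is unchanged.
Rule 2 (intervocalic voicing): /t/ is a voiceless stop between vowels /i/ and /o/, so it voices to [d]. /obsiitosda/ → obsiidosda.
Rule 3 (regressive voicing assimilation): /b/ precedes the voiceless obstruent /s/, so it devoices to [p] by assimilation. /s/ precedes the voiced obstruent /d/, so it voices to [z] by assimilation. /obsiidosda/ → opsiidozda.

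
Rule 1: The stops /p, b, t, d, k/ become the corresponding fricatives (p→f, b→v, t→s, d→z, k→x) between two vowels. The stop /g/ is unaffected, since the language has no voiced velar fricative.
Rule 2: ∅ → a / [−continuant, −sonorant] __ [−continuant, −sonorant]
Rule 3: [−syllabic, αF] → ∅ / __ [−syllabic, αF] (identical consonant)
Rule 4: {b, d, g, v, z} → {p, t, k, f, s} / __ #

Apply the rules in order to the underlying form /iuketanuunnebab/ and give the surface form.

Rule 1 (intervocalic spirantization): /k/ is a stop between vowels /u/ and /e/, so it spirantizes to the fricative [x]. /t/ is a stop between vowels /e/ and /a/, so it spirantizes to the fricative [s]. /b/ is a stop between vowels /e/ and /a/, so it spirantizes to the fricative [v]. /iuketanuunnebab/ → iuxesanuunnevab.
Rule 2 (stop-cluster a-epenthesis): no segment meets the environment; /iuxesanuunnevab/ is unchanged.
Rule 3 (degemination): /nn/ is a geminate; the first /n/ deletes. /iuxesanuunnevab/ → iuxesanuunevab.
Rule 4 (final devoicing): /b/ is a voiced obstruent in word-final position, so it devoices to [p]. /iuxesanuunevab/ → iuxesanuunevap.

iuxesanuunevap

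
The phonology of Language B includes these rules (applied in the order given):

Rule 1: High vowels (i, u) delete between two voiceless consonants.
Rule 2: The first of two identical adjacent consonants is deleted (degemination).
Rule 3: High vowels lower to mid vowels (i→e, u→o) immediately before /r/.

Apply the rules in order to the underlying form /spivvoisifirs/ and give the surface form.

spivoisfers

Rule 1 (high vowel syncope): /i/ is a high vowel flanked by voiceless consonants /s/ and /f/, so it deletes. /spivvoisifirs/ → spivvoisfirs.
Rule 2 (degemination): /vv/ is a geminate; the first /v/ deletes. /spivvoisfirs/ → spivoisfirs.
Rule 3 (pre-rhotic lowering): /i/ is a high vowel immediately before /r/, so it lowers to [e]. /spivoisfirs/ → spivoisfers.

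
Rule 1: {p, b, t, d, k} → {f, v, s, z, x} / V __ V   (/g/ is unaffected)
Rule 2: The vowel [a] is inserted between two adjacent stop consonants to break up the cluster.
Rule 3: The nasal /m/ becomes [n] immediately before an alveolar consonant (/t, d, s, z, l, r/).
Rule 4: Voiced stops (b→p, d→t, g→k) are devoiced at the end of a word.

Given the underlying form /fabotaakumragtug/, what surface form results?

favosaaxunragatuk

Rule 1 (intervocalic spirantization): /b/ is a stop between vowels /a/ and /o/, so it spirantizes to the fricative [v]. /t/ is a stop between vowels /o/ and /a/, so it spirantizes to the fricative [s]. /k/ is a stop between vowels /a/ and /u/, so it spirantizes to the fricative [x]. /fabotaakumragtug/ → favosaaxumragtug.
Rule 2 (stop-cluster a-epenthesis): /g/ and /t/ form a stop–stop cluster, so [a] is inserted between them. /favosaaxumragtug/ → favosaaxumragatug.
Rule 3 (nasal place assimilation): /m/ precedes the alveolar consonant /r/, so it assimilates in place to [n]. /favosaaxumragatug/ → favosaaxunragatug.
Rule 4 (final devoicing): /g/ is a voiced stop in word-final position, so it devoices to [k]. /favosaaxunragatug/ → favosaaxunragatuk.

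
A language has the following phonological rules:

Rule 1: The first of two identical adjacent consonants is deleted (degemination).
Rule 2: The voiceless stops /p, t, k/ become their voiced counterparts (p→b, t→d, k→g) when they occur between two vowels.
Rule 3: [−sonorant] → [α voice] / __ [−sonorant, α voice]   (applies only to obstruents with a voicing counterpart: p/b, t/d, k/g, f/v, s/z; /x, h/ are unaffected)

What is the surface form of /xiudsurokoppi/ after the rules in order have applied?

Rule 1 (degemination): /pp/ is a geminate; the first /p/ deletes. /xiudsurokoppi/ → xiudsurokopi.
Rule 2 (intervocalic voicing): /k/ is a voiceless stop between vowels /o/ and /o/, so it voices to [g]. /p/ is a voiceless stop between vowels /o/ and /i/, so it voices to [b]. /xiudsurokopi/ → xiudsurogobi.
Rule 3 (regressive voicing assimilation): /d/ precedes the voiceless obstruent /s/, so it devoices to [t] by assimilation. /xiudsurogobi/ → xiutsurogobi.

xiutsurogobi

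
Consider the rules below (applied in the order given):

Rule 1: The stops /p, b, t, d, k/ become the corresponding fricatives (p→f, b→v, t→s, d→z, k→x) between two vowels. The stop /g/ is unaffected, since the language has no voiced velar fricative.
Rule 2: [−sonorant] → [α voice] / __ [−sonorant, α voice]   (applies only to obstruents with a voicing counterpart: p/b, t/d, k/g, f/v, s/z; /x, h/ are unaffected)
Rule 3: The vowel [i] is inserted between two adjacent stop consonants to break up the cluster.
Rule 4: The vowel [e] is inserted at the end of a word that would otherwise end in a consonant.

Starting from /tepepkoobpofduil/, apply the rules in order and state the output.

tefepikoopipovduile

Rule 1 (intervocalic spirantization): /p/ is a stop between vowels /e/ and /e/, so it spirantizes to the fricative [f]. /tepepkoobpofduil/ → tefepkoobpofduil.
Rule 2 (regressive voicing assimilation): /b/ precedes the voiceless obstruent /p/, so it devoices to [p] by assimilation. /f/ precedes the voiced obstruent /d/, so it voices to [v] by assimilation. /tefepkoobpofduil/ → tefepkooppovduil.
Rule 3 (stop-cluster i-epenthesis): /p/ and /k/ form a stop–stop cluster, so [i] is inserted between them. /p/ and /p/ form a stop–stop cluster, so [i] is inserted between them. /tefepkooppovduil/ → tefepikoopipovduil.
Rule 4 (final e-epenthesis): the form ends in the consonant /l/, so [e] is inserted word-finally. /tefepikoopipovduil/ → tefepikoopipovduile.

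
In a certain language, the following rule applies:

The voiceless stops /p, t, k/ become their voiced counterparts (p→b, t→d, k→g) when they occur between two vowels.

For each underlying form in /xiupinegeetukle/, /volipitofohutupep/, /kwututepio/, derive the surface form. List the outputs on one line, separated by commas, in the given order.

/xiupinegeetukle/: /p/ is a voiceless stop between vowels /u/ and /i/, so it voices to [b]. /t/ is a voiceless stop between vowels /e/ and /u/, so it voices to [d]. → [xiubinegeedukle].
/volipitofohutupep/: /p/ is a voiceless stop between vowels /i/ and /i/, so it voices to [b]. /t/ is a voiceless stop between vowels /i/ and /o/, so it voices to [d]. /t/ is a voiceless stop between vowels /u/ and /u/, so it voices to [d]. /p/ is a voiceless stop between vowels /u/ and /e/, so it voices to [b]. → [volibidofohudubep].
/kwututepio/: /t/ is a voiceless stop between vowels /u/ and /u/, so it voices to [d]. /t/ is a voiceless stop between vowels /u/ and /e/, so it voices to [d]. /p/ is a voiceless stop between vowels /e/ and /i/, so it voices to [b]. → [kwududebio].

xiubinegeedukle, volibidofohudubep, kwududebio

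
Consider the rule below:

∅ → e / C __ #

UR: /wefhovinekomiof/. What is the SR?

the form ends in the consonant /f/, so [e] is inserted word-finally.
Surface form: [wefhovinekomiofe].

wefhovinekomiofe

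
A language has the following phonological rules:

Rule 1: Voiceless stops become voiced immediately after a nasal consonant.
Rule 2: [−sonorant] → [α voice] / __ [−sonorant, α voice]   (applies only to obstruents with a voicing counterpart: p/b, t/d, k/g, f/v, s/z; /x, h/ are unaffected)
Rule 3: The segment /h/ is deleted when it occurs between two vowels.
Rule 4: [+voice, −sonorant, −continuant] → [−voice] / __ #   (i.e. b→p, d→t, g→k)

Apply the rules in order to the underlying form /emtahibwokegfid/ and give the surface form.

Rule 1 (post-nasal voicing): /t/ is a voiceless stop immediately after the nasal /m/, so it voices to [d]. /emtahibwokegfid/ → emdahibwokegfid.
Rule 2 (regressive voicing assimilation): /g/ precedes the voiceless obstruent /f/, so it devoices to [k] by assimilation. /emdahibwokegfid/ → emdahibwokekfid.
Rule 3 (intervocalic h-deletion): /h/ occurs between vowels /a/ and /i/, so it deletes. /emdahibwokekfid/ → emdaibwokekfid.
Rule 4 (final devoicing): /d/ is a voiced stop in word-final position, so it devoices to [t]. /emdaibwokekfid/ → emdaibwokekfit.

emdaibwokekfit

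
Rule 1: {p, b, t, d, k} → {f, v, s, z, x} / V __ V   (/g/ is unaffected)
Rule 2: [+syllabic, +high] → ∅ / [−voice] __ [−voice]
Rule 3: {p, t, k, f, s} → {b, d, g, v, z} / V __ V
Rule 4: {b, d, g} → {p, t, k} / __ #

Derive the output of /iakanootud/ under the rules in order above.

Rule 1 (intervocalic spirantization): /k/ is a stop between vowels /a/ and /a/, so it spirantizes to the fricative [x]. /t/ is a stop between vowels /o/ and /u/, so it spirantizes to the fricative [s]. /iakanootud/ → iaxanoosud.
Rule 2 (high vowel syncope): no segment meets the environment; /iaxanoosud/ is unchanged.
Rule 3 (intervocalic voicing): /s/ is a voiceless obstruent between vowels /o/ and /u/, so it voices to [z]. /iaxanoosud/ → iaxanoozud.
Rule 4 (final devoicing): /d/ is a voiced stop in word-final position, so it devoices to [t]. /iaxanoozud/ → iaxanoozut.

iaxanoozut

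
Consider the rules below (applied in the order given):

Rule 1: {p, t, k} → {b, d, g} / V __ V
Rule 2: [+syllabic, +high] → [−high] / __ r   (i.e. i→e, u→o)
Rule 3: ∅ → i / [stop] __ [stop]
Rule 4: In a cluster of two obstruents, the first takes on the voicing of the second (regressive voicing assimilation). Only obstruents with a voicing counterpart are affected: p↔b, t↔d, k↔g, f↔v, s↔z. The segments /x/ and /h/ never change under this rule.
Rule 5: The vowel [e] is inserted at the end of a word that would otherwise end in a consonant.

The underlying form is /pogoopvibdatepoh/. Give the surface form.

pogoobvibidadebohe

Rule 1 (intervocalic voicing): /t/ is a voiceless stop between vowels /a/ and /e/, so it voices to [d]. /p/ is a voiceless stop between vowels /e/ and /o/, so it voices to [b]. /pogoopvibdatepoh/ → pogoopvibdadeboh.
Rule 2 (pre-rhotic lowering): no segment meets the environment; /pogoopvibdadeboh/ is unchanged.
Rule 3 (stop-cluster i-epenthesis): /b/ and /d/ form a stop–stop cluster, so [i] is inserted between them. /pogoopvibdadeboh/ → pogoopvibidadeboh.
Rule 4 (regressive voicing assimilation): /p/ precedes the voiced obstruent /v/, so it voices to [b] by assimilation. /pogoopvibidadeboh/ → pogoobvibidadeboh.
Rule 5 (final e-epenthesis): the form ends in the consonant /h/, so [e] is inserted word-finally. /pogoobvibidadeboh/ → pogoobvibidadebohe.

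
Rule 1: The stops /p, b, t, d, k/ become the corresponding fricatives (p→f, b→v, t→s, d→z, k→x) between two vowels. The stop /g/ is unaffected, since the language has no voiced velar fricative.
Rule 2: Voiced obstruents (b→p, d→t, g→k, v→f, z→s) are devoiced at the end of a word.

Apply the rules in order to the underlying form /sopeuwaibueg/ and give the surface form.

Rule 1 (intervocalic spirantization): /p/ is a stop between vowels /o/ and /e/, so it spirantizes to the fricative [f]. /b/ is a stop between vowels /i/ and /u/, so it spirantizes to the fricative [v]. /sopeuwaibueg/ → sofeuwaivueg.
Rule 2 (final devoicing): /g/ is a voiced obstruent in word-final position, so it devoices to [k]. /sofeuwaivueg/ → sofeuwaivuek.

sofeuwaivuek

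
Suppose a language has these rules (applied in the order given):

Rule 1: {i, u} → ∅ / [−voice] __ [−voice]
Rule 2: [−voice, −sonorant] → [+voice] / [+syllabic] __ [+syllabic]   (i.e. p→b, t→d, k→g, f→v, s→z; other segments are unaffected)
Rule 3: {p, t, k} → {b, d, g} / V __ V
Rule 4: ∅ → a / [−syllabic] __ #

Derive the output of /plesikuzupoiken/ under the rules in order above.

pleskuzuboigena

Rule 1 (high vowel syncope): /i/ is a high vowel flanked by voiceless consonants /s/ and /k/, so it deletes. /plesikuzupoiken/ → pleskuzupoiken.
Rule 2 (intervocalic voicing): /p/ is a voiceless obstruent between vowels /u/ and /o/, so it voices to [b]. /k/ is a voiceless obstruent between vowels /i/ and /e/, so it voices to [g]. /pleskuzupoiken/ → pleskuzuboigen.
Rule 3 (intervocalic voicing): no segment meets the environment; /pleskuzuboigen/ is unchanged.
Rule 4 (final a-epenthesis): the form ends in the consonant /n/, so [a] is inserted word-finally. /pleskuzuboigen/ → pleskuzuboigena.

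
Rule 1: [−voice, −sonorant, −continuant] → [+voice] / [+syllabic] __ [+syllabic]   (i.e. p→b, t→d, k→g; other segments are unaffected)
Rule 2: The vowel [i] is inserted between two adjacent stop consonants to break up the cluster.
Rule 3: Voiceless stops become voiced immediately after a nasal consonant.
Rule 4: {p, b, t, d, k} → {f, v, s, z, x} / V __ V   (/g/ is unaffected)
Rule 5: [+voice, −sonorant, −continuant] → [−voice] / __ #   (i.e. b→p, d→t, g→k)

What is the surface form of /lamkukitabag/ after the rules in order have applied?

lamgugizavak

Rule 1 (intervocalic voicing): /k/ is a voiceless stop between vowels /u/ and /i/, so it voices to [g]. /t/ is a voiceless stop between vowels /i/ and /a/, so it voices to [d]. /lamkukitabag/ → lamkugidabag.
Rule 2 (stop-cluster i-epenthesis): no segment meets the environment; /lamkugidabag/ is unchanged.
Rule 3 (post-nasal voicing): /k/ is a voiceless stop immediately after the nasal /m/, so it voices to [g]. /lamkugidabag/ → lamgugidabag.
Rule 4 (intervocalic spirantization): /d/ is a stop between vowels /i/ and /a/, so it spirantizes to the fricative [z]. /b/ is a stop between vowels /a/ and /a/, so it spirantizes to the fricative [v]. /lamgugidabag/ → lamgugizavag.
Rule 5 (final devoicing): /g/ is a voiced stop in word-final position, so it devoices to [k]. /lamgugizavag/ → lamgugizavak.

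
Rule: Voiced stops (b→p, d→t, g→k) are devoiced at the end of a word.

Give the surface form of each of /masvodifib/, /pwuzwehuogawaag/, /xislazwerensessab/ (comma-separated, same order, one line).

/masvodifib/: /b/ is a voiced stop in word-final position, so it devoices to [p]. → [masvodifip].
/pwuzwehuogawaag/: /g/ is a voiced stop in word-final position, so it devoices to [k]. → [pwuzwehuogawaak].
/xislazwerensessab/: /b/ is a voiced stop in word-final position, so it devoices to [p]. → [xislazwerensessap].

masvodifip, pwuzwehuogawaak, xislazwerensessap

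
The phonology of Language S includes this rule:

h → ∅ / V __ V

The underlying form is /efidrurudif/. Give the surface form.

efidrurudif

No segment of /efidrurudif/ meets the structural description of the rule, so the form surfaces unchanged.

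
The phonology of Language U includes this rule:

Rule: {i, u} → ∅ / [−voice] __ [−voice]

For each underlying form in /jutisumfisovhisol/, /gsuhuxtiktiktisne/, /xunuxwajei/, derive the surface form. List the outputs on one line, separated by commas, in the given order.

jutsumfsovhsol, gshxtktktsne, xunuxwajei

/jutisumfisovhisol/: /i/ is a high vowel flanked by voiceless consonants /t/ and /s/, so it deletes. /i/ is a high vowel flanked by voiceless consonants /f/ and /s/, so it deletes. /i/ is a high vowel flanked by voiceless consonants /h/ and /s/, so it deletes. → [jutsumfsovhsol].
/gsuhuxtiktiktisne/: /u/ is a high vowel flanked by voiceless consonants /s/ and /h/, so it deletes. /u/ is a high vowel flanked by voiceless consonants /h/ and /x/, so it deletes. /i/ is a high vowel flanked by voiceless consonants /t/ and /k/, so it deletes. /i/ is a high vowel flanked by voiceless consonants /t/ and /k/, so it deletes. /i/ is a high vowel flanked by voiceless consonants /t/ and /s/, so it deletes. → [gshxtktktsne].
/xunuxwajei/: the rule's environment is not met; surfaces unchanged as [xunuxwajei].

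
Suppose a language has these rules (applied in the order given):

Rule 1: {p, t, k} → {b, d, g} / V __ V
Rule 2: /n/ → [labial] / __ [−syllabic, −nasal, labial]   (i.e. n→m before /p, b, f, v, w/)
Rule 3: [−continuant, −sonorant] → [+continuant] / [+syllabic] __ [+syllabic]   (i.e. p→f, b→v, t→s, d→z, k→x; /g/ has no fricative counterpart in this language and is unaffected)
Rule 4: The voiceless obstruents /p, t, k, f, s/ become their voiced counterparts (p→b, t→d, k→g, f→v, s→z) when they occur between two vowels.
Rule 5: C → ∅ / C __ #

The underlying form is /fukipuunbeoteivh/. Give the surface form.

Rule 1 (intervocalic voicing): /k/ is a voiceless stop between vowels /u/ and /i/, so it voices to [g]. /p/ is a voiceless stop between vowels /i/ and /u/, so it voices to [b]. /t/ is a voiceless stop between vowels /o/ and /e/, so it voices to [d]. /fukipuunbeoteivh/ → fugibuunbeodeivh.
Rule 2 (nasal place assimilation): /n/ precedes the labial consonant /b/, so it assimilates in place to [m]. /fugibuunbeodeivh/ → fugibuumbeodeivh.
Rule 3 (intervocalic spirantization): /b/ is a stop between vowels /i/ and /u/, so it spirantizes to the fricative [v]. /d/ is a stop between vowels /o/ and /e/, so it spirantizes to the fricative [z]. /fugibuumbeodeivh/ → fugivuumbeozeivh.
Rule 4 (intervocalic voicing): no segment meets the environment; /fugivuumbeozeivh/ is unchanged.
Rule 5 (final cluster simplification): /h/ is the second consonant of a word-final cluster /vh/, so it deletes. /fugivuumbeozeivh/ → fugivuumbeozeiv.

fugivuumbeozeiv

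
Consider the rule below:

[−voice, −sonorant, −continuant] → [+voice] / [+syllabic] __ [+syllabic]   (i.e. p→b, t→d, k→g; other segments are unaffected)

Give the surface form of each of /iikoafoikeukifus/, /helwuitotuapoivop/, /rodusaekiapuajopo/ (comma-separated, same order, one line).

/iikoafoikeukifus/: /k/ is a voiceless stop between vowels /i/ and /o/, so it voices to [g]. /k/ is a voiceless stop between vowels /i/ and /e/, so it voices to [g]. /k/ is a voiceless stop between vowels /u/ and /i/, so it voices to [g]. → [iigoafoigeugifus].
/helwuitotuapoivop/: /t/ is a voiceless stop between vowels /i/ and /o/, so it voices to [d]. /t/ is a voiceless stop between vowels /o/ and /u/, so it voices to [d]. /p/ is a voiceless stop between vowels /a/ and /o/, so it voices to [b]. → [helwuidoduaboivop].
/rodusaekiapuajopo/: /k/ is a voiceless stop between vowels /e/ and /i/, so it voices to [g]. /p/ is a voiceless stop between vowels /a/ and /u/, so it voices to [b]. /p/ is a voiceless stop between vowels /o/ and /o/, so it voices to [b]. → [rodusaegiabuajobo].

iigoafoigeugifus, helwuidoduaboivop, rodusaegiabuajobo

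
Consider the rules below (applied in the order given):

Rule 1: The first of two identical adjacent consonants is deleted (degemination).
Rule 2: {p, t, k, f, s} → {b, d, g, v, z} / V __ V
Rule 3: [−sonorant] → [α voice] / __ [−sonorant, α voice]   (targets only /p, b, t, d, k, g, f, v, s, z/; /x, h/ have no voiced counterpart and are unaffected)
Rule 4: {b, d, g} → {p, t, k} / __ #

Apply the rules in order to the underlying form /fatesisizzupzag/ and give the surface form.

Rule 1 (degemination): /zz/ is a geminate; the first /z/ deletes. /fatesisizzupzag/ → fatesisizupzag.
Rule 2 (intervocalic voicing): /t/ is a voiceless obstruent between vowels /a/ and /e/, so it voices to [d]. /s/ is a voiceless obstruent between vowels /e/ and /i/, so it voices to [z]. /s/ is a voiceless obstruent between vowels /i/ and /i/, so it voices to [z]. /fatesisizupzag/ → fadezizizupzag.
Rule 3 (regressive voicing assimilation): /p/ precedes the voiced obstruent /z/, so it voices to [b] by assimilation. /fadezizizupzag/ → fadezizizubzag.
Rule 4 (final devoicing): /g/ is a voiced stop in word-final position, so it devoices to [k]. /fadezizizubzag/ → fadezizizubzak.

fadezizizubzak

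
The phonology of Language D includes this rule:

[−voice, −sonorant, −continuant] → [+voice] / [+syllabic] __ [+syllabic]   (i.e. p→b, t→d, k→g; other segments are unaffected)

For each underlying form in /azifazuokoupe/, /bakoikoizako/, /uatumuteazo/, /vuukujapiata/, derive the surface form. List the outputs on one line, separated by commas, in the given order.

azifazuogoube, bagoigoizago, uadumudeazo, vuugujabiada

/azifazuokoupe/: /k/ is a voiceless stop between vowels /o/ and /o/, so it voices to [g]. /p/ is a voiceless stop between vowels /u/ and /e/, so it voices to [b]. → [azifazuogoube].
/bakoikoizako/: /k/ is a voiceless stop between vowels /a/ and /o/, so it voices to [g]. /k/ is a voiceless stop between vowels /i/ and /o/, so it voices to [g]. /k/ is a voiceless stop between vowels /a/ and /o/, so it voices to [g]. → [bagoigoizago].
/uatumuteazo/: /t/ is a voiceless stop between vowels /a/ and /u/, so it voices to [d]. /t/ is a voiceless stop between vowels /u/ and /e/, so it voices to [d]. → [uadumudeazo].
/vuukujapiata/: /k/ is a voiceless stop between vowels /u/ and /u/, so it voices to [g]. /p/ is a voiceless stop between vowels /a/ and /i/, so it voices to [b]. /t/ is a voiceless stop between vowels /a/ and /a/, so it voices to [d]. → [vuugujabiada].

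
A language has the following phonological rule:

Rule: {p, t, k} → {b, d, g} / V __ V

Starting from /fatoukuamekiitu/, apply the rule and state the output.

/t/ is a voiceless stop between vowels /a/ and /o/, so it voices to [d].
/k/ is a voiceless stop between vowels /u/ and /u/, so it voices to [g].
/k/ is a voiceless stop between vowels /e/ and /i/, so it voices to [g].
/t/ is a voiceless stop between vowels /i/ and /u/, so it voices to [d].
Surface form: [fadouguamegiidu].

fadouguamegiidu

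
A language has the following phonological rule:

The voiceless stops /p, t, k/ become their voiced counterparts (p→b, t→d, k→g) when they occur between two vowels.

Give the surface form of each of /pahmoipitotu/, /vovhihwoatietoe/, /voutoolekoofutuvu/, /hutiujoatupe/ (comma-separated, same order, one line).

/pahmoipitotu/: /p/ is a voiceless stop between vowels /i/ and /i/, so it voices to [b]. /t/ is a voiceless stop between vowels /i/ and /o/, so it voices to [d]. /t/ is a voiceless stop between vowels /o/ and /u/, so it voices to [d]. → [pahmoibidodu].
/vovhihwoatietoe/: /t/ is a voiceless stop between vowels /a/ and /i/, so it voices to [d]. /t/ is a voiceless stop between vowels /e/ and /o/, so it voices to [d]. → [vovhihwoadiedoe].
/voutoolekoofutuvu/: /t/ is a voiceless stop between vowels /u/ and /o/, so it voices to [d]. /k/ is a voiceless stop between vowels /e/ and /o/, so it voices to [g]. /t/ is a voiceless stop between vowels /u/ and /u/, so it voices to [d]. → [voudoolegoofuduvu].
/hutiujoatupe/: /t/ is a voiceless stop between vowels /u/ and /i/, so it voices to [d]. /t/ is a voiceless stop between vowels /a/ and /u/, so it voices to [d]. /p/ is a voiceless stop between vowels /u/ and /e/, so it voices to [b]. → [hudiujoadube].

pahmoibidodu, vovhihwoadiedoe, voudoolegoofuduvu, hudiujoadube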